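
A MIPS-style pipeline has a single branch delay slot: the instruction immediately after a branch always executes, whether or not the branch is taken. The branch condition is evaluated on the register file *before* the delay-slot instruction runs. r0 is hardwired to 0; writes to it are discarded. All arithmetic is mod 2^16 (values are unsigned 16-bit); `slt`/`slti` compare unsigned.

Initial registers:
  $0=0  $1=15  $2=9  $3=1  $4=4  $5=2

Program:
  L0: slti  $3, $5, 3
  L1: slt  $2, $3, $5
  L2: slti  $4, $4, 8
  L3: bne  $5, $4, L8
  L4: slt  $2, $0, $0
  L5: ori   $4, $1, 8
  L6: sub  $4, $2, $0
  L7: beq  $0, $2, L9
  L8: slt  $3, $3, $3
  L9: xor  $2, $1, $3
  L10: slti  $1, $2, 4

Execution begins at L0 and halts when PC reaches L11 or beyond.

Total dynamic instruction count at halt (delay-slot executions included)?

[0] slti  $3, $5, 3  →  {$0:0, $1:15, $2:9, $3:1, $4:4, $5:2}
[1] slt  $2, $3, $5  →  {$0:0, $1:15, $2:1, $3:1, $4:4, $5:2}
[2] slti  $4, $4, 8  →  {$0:0, $1:15, $2:1, $3:1, $4:1, $5:2}
[3] bne  $5, $4, L8  →  {$0:0, $1:15, $2:1, $3:1, $4:1, $5:2}  ⟨branch taken⟩
[4] slt  $2, $0, $0  →  {$0:0, $1:15, $2:0, $3:1, $4:1, $5:2}
[8] slt  $3, $3, $3  →  {$0:0, $1:15, $2:0, $3:0, $4:1, $5:2}
[9] xor  $2, $1, $3  →  {$0:0, $1:15, $2:15, $3:0, $4:1, $5:2}
[10] slti  $1, $2, 4  →  {$0:0, $1:0, $2:15, $3:0, $4:1, $5:2}

8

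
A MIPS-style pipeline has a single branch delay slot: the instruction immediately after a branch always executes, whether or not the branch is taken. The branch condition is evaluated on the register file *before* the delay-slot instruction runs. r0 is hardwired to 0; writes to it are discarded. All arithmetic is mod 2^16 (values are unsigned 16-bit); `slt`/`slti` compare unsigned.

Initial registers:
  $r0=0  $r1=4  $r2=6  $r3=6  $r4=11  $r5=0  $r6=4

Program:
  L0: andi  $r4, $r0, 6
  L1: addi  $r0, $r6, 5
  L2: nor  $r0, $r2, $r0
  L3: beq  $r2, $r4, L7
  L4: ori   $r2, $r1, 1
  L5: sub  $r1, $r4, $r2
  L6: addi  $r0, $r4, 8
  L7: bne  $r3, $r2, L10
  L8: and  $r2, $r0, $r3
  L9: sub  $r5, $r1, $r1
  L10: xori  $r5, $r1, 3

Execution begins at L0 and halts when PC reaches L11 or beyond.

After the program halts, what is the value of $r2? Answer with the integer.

  step pc=0: andi  $r4, $r0, 6  regs=(0,4,6,6,0,0,4)
  step pc=1: addi  $r0, $r6, 5  regs=(0,4,6,6,0,0,4)
  step pc=2: nor  $r0, $r2, $r0  regs=(0,4,6,6,0,0,4)
  step pc=3: beq  $r2, $r4, L7  cond=F  regs=(0,4,6,6,0,0,4)
  step pc=4: ori   $r2, $r1, 1  regs=(0,4,5,6,0,0,4)
  step pc=5: sub  $r1, $r4, $r2  regs=(0,65531,5,6,0,0,4)
  step pc=6: addi  $r0, $r4, 8  regs=(0,65531,5,6,0,0,4)
  step pc=7: bne  $r3, $r2, L10  cond=T  regs=(0,65531,5,6,0,0,4)
  step pc=8: and  $r2, $r0, $r3  regs=(0,65531,0,6,0,0,4)
  step pc=10: xori  $r5, $r1, 3  regs=(0,65531,0,6,0,65528,4)

0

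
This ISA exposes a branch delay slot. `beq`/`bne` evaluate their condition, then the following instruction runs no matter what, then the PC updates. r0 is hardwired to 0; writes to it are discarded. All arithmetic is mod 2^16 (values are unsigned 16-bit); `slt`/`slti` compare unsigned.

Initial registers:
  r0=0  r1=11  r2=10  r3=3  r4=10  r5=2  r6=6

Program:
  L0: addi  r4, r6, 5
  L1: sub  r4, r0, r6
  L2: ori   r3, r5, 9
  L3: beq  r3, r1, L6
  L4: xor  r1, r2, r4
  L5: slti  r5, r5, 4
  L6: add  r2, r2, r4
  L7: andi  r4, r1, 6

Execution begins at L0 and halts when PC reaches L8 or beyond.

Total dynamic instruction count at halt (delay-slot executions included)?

  step pc=0: addi  r4, r6, 5  regs=(0,11,10,3,11,2,6)
  step pc=1: sub  r4, r0, r6  regs=(0,11,10,3,65530,2,6)
  step pc=2: ori   r3, r5, 9  regs=(0,11,10,11,65530,2,6)
  step pc=3: beq  r3, r1, L6  cond=T  regs=(0,11,10,11,65530,2,6)
  step pc=4: xor  r1, r2, r4  regs=(0,65520,10,11,65530,2,6)
  step pc=6: add  r2, r2, r4  regs=(0,65520,4,11,65530,2,6)
  step pc=7: andi  r4, r1, 6  regs=(0,65520,4,11,0,2,6)

7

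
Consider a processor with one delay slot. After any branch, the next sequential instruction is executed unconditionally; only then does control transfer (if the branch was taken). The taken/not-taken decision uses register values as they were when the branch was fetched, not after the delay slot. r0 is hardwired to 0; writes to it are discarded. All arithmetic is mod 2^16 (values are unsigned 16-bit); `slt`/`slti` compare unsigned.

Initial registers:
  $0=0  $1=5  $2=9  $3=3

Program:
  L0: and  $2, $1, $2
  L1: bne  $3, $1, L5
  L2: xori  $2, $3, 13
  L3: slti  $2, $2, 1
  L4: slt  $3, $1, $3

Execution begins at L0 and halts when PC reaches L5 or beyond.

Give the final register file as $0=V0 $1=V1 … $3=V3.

[0] and  $2, $1, $2  →  {$0:0, $1:5, $2:1, $3:3}
[1] bne  $3, $1, L5  →  {$0:0, $1:5, $2:1, $3:3}  ⟨branch taken⟩
[2] xori  $2, $3, 13  →  {$0:0, $1:5, $2:14, $3:3}

$0=0 $1=5 $2=14 $3=3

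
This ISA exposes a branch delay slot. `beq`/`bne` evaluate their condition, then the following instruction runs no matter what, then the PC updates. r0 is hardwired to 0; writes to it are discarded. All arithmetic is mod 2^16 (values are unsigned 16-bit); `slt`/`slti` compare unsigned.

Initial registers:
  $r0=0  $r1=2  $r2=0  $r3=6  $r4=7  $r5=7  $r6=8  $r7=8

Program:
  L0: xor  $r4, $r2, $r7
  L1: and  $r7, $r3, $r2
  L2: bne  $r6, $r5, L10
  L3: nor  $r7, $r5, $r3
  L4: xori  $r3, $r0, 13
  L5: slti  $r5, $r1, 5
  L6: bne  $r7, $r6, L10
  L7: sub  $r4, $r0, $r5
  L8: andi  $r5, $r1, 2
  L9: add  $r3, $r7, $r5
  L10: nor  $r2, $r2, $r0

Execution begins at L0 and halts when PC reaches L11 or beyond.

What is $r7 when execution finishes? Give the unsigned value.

65528

PC=0  xor  $r4, $r2, $r7     | $r0=0 $r1=2 $r2=0 $r3=6 $r4=8 $r5=7 $r6=8 $r7=8
PC=1  and  $r7, $r3, $r2     | $r0=0 $r1=2 $r2=0 $r3=6 $r4=8 $r5=7 $r6=8 $r7=0
PC=2  bne  $r6, $r5, L10     | $r0=0 $r1=2 $r2=0 $r3=6 $r4=8 $r5=7 $r6=8 $r7=0  [TAKEN]
PC=3  nor  $r7, $r5, $r3     | $r0=0 $r1=2 $r2=0 $r3=6 $r4=8 $r5=7 $r6=8 $r7=65528
PC=10 nor  $r2, $r2, $r0     | $r0=0 $r1=2 $r2=65535 $r3=6 $r4=8 $r5=7 $r6=8 $r7=65528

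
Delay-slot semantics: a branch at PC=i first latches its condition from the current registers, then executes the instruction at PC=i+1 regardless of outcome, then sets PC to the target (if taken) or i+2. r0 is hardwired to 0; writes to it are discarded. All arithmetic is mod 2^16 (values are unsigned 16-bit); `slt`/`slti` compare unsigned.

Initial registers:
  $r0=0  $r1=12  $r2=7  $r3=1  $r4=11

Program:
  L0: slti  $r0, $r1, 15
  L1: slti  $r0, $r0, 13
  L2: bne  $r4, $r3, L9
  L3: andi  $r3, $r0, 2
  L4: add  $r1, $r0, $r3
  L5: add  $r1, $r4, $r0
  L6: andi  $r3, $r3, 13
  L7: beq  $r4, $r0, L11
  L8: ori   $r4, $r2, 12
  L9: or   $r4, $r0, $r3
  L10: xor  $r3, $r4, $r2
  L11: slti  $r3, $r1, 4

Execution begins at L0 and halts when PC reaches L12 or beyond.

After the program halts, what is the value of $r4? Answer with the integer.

PC=0  slti  $r0, $r1, 15     | $r0=0 $r1=12 $r2=7 $r3=1 $r4=11
PC=1  slti  $r0, $r0, 13     | $r0=0 $r1=12 $r2=7 $r3=1 $r4=11
PC=2  bne  $r4, $r3, L9      | $r0=0 $r1=12 $r2=7 $r3=1 $r4=11  [TAKEN]
PC=3  andi  $r3, $r0, 2      | $r0=0 $r1=12 $r2=7 $r3=0 $r4=11
PC=9  or   $r4, $r0, $r3     | $r0=0 $r1=12 $r2=7 $r3=0 $r4=0
PC=10 xor  $r3, $r4, $r2     | $r0=0 $r1=12 $r2=7 $r3=7 $r4=0
PC=11 slti  $r3, $r1, 4      | $r0=0 $r1=12 $r2=7 $r3=0 $r4=0

0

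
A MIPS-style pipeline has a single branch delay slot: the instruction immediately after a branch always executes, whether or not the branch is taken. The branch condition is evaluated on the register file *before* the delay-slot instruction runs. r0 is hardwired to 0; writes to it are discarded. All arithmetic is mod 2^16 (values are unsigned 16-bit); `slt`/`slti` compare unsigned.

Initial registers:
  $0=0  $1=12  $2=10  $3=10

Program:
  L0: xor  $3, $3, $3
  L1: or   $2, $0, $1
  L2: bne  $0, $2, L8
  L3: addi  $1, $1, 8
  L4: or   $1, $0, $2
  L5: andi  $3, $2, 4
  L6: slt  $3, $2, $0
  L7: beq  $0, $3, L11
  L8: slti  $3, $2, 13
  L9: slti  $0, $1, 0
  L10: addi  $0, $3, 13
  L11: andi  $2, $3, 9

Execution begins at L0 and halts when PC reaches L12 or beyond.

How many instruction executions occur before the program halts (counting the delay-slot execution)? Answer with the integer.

[0] xor  $3, $3, $3  →  {$0:0, $1:12, $2:10, $3:0}
[1] or   $2, $0, $1  →  {$0:0, $1:12, $2:12, $3:0}
[2] bne  $0, $2, L8  →  {$0:0, $1:12, $2:12, $3:0}  ⟨branch taken⟩
[3] addi  $1, $1, 8  →  {$0:0, $1:20, $2:12, $3:0}
[8] slti  $3, $2, 13  →  {$0:0, $1:20, $2:12, $3:1}
[9] slti  $0, $1, 0  →  {$0:0, $1:20, $2:12, $3:1}
[10] addi  $0, $3, 13  →  {$0:0, $1:20, $2:12, $3:1}
[11] andi  $2, $3, 9  →  {$0:0, $1:20, $2:1, $3:1}

8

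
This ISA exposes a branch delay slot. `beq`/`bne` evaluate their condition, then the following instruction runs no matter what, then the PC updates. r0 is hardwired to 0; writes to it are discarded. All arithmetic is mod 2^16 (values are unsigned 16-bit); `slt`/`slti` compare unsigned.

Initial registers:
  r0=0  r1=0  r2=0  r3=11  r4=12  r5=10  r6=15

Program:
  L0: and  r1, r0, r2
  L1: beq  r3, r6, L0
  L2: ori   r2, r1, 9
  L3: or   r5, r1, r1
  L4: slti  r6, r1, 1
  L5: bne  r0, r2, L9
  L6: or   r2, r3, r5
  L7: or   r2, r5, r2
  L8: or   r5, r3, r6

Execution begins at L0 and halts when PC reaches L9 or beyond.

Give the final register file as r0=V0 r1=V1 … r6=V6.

r0=0 r1=0 r2=11 r3=11 r4=12 r5=0 r6=1

#0 and  r1, r0, r2 ; 0/0/0/11/12/10/15
#1 beq  r3, r6, L0 ; 0/0/0/11/12/10/15 ; →fallthru
#2 ori   r2, r1, 9 ; 0/0/9/11/12/10/15
#3 or   r5, r1, r1 ; 0/0/9/11/12/0/15
#4 slti  r6, r1, 1 ; 0/0/9/11/12/0/1
#5 bne  r0, r2, L9 ; 0/0/9/11/12/0/1 ; →target
#6 or   r2, r3, r5 ; 0/0/11/11/12/0/1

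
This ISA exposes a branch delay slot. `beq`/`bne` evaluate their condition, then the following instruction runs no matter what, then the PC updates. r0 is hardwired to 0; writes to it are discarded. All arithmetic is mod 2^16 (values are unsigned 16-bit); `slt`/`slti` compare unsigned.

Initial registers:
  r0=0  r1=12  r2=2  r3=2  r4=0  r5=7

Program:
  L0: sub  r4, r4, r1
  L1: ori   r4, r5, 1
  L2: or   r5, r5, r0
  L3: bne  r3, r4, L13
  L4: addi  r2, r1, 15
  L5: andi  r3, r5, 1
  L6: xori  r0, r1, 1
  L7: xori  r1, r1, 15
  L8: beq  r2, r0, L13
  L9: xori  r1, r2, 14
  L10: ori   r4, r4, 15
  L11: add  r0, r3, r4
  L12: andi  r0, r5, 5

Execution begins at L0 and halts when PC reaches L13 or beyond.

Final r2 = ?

27

[0] sub  r4, r4, r1  →  {r0:0, r1:12, r2:2, r3:2, r4:65524, r5:7}
[1] ori   r4, r5, 1  →  {r0:0, r1:12, r2:2, r3:2, r4:7, r5:7}
[2] or   r5, r5, r0  →  {r0:0, r1:12, r2:2, r3:2, r4:7, r5:7}
[3] bne  r3, r4, L13  →  {r0:0, r1:12, r2:2, r3:2, r4:7, r5:7}  ⟨branch taken⟩
[4] addi  r2, r1, 15  →  {r0:0, r1:12, r2:27, r3:2, r4:7, r5:7}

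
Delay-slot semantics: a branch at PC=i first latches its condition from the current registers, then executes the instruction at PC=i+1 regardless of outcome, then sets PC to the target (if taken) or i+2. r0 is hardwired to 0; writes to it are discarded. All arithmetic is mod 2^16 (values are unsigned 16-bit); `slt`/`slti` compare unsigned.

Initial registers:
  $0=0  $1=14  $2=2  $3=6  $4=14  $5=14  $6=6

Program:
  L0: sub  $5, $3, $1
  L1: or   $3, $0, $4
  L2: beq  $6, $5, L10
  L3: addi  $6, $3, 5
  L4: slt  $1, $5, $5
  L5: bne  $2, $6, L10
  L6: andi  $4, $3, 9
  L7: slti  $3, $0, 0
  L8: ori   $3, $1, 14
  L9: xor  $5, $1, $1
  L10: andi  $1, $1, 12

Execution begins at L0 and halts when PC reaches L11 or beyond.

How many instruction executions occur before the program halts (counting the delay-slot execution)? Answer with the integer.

  step pc=0: sub  $5, $3, $1  regs=(0,14,2,6,14,65528,6)
  step pc=1: or   $3, $0, $4  regs=(0,14,2,14,14,65528,6)
  step pc=2: beq  $6, $5, L10  cond=F  regs=(0,14,2,14,14,65528,6)
  step pc=3: addi  $6, $3, 5  regs=(0,14,2,14,14,65528,19)
  step pc=4: slt  $1, $5, $5  regs=(0,0,2,14,14,65528,19)
  step pc=5: bne  $2, $6, L10  cond=T  regs=(0,0,2,14,14,65528,19)
  step pc=6: andi  $4, $3, 9  regs=(0,0,2,14,8,65528,19)
  step pc=10: andi  $1, $1, 12  regs=(0,0,2,14,8,65528,19)

8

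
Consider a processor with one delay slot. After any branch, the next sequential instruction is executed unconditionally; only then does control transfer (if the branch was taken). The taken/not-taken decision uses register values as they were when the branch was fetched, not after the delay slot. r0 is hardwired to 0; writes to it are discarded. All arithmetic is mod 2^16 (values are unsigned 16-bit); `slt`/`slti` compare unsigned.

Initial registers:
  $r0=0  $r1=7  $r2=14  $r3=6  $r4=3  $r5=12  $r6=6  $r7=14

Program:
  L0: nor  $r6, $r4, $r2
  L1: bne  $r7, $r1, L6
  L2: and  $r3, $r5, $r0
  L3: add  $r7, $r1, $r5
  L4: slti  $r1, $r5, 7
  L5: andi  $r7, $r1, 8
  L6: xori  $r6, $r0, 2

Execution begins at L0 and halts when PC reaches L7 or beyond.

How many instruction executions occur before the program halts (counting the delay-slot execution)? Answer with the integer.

PC=0  nor  $r6, $r4, $r2     | $r0=0 $r1=7 $r2=14 $r3=6 $r4=3 $r5=12 $r6=65520 $r7=14
PC=1  bne  $r7, $r1, L6      | $r0=0 $r1=7 $r2=14 $r3=6 $r4=3 $r5=12 $r6=65520 $r7=14  [TAKEN]
PC=2  and  $r3, $r5, $r0     | $r0=0 $r1=7 $r2=14 $r3=0 $r4=3 $r5=12 $r6=65520 $r7=14
PC=6  xori  $r6, $r0, 2      | $r0=0 $r1=7 $r2=14 $r3=0 $r4=3 $r5=12 $r6=2 $r7=14

4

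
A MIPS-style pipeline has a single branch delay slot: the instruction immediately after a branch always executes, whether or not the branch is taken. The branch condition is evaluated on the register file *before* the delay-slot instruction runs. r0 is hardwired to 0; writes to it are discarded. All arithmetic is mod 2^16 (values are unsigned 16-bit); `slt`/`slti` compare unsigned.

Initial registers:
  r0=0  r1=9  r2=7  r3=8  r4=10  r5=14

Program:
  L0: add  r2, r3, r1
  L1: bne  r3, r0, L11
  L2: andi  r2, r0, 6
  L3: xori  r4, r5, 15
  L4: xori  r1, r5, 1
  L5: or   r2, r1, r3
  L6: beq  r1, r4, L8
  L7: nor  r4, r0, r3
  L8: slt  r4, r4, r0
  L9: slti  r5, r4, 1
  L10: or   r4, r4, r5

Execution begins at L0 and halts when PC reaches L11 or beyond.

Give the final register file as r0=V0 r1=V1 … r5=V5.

#0 add  r2, r3, r1 ; 0/9/17/8/10/14
#1 bne  r3, r0, L11 ; 0/9/17/8/10/14 ; →target
#2 andi  r2, r0, 6 ; 0/9/0/8/10/14

r0=0 r1=9 r2=0 r3=8 r4=10 r5=14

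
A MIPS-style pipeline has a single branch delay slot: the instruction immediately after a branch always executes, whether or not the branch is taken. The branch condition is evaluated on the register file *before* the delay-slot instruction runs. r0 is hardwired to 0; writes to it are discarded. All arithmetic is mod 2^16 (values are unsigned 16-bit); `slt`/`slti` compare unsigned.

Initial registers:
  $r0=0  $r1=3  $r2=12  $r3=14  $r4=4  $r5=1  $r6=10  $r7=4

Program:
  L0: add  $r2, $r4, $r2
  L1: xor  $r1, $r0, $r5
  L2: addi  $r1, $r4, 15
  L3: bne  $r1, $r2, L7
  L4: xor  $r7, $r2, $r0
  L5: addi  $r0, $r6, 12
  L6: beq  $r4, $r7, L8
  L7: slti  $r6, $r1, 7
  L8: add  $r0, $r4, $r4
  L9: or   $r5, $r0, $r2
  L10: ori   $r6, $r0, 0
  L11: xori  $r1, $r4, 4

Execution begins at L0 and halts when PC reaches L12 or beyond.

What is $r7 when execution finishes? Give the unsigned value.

#0 add  $r2, $r4, $r2 ; 0/3/16/14/4/1/10/4
#1 xor  $r1, $r0, $r5 ; 0/1/16/14/4/1/10/4
#2 addi  $r1, $r4, 15 ; 0/19/16/14/4/1/10/4
#3 bne  $r1, $r2, L7 ; 0/19/16/14/4/1/10/4 ; →target
#4 xor  $r7, $r2, $r0 ; 0/19/16/14/4/1/10/16
#7 slti  $r6, $r1, 7 ; 0/19/16/14/4/1/0/16
#8 add  $r0, $r4, $r4 ; 0/19/16/14/4/1/0/16
#9 or   $r5, $r0, $r2 ; 0/19/16/14/4/16/0/16
#10 ori   $r6, $r0, 0 ; 0/19/16/14/4/16/0/16
#11 xori  $r1, $r4, 4 ; 0/0/16/14/4/16/0/16

16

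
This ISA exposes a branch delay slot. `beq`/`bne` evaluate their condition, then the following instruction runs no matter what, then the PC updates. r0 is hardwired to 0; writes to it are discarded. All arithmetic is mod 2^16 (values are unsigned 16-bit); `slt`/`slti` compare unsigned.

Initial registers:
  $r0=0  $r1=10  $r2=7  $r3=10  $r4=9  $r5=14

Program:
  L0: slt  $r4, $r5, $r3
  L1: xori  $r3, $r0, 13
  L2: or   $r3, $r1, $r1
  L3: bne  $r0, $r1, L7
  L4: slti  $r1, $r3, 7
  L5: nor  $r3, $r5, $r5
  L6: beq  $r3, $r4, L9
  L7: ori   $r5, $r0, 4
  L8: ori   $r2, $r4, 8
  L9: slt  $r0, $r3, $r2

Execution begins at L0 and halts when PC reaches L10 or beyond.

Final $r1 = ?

0

  step pc=0: slt  $r4, $r5, $r3  regs=(0,10,7,10,0,14)
  step pc=1: xori  $r3, $r0, 13  regs=(0,10,7,13,0,14)
  step pc=2: or   $r3, $r1, $r1  regs=(0,10,7,10,0,14)
  step pc=3: bne  $r0, $r1, L7  cond=T  regs=(0,10,7,10,0,14)
  step pc=4: slti  $r1, $r3, 7  regs=(0,0,7,10,0,14)
  step pc=7: ori   $r5, $r0, 4  regs=(0,0,7,10,0,4)
  step pc=8: ori   $r2, $r4, 8  regs=(0,0,8,10,0,4)
  step pc=9: slt  $r0, $r3, $r2  regs=(0,0,8,10,0,4)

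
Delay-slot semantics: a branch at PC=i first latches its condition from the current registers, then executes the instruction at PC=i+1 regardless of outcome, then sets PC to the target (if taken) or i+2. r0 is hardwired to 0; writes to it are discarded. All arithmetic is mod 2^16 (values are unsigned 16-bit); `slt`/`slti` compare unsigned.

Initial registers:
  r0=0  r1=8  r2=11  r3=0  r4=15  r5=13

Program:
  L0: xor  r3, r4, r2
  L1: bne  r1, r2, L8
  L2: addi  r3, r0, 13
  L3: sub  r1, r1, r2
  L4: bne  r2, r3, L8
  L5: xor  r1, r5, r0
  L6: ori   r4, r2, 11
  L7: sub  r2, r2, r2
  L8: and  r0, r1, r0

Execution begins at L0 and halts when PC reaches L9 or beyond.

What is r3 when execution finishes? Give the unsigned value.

  step pc=0: xor  r3, r4, r2  regs=(0,8,11,4,15,13)
  step pc=1: bne  r1, r2, L8  cond=T  regs=(0,8,11,4,15,13)
  step pc=2: addi  r3, r0, 13  regs=(0,8,11,13,15,13)
  step pc=8: and  r0, r1, r0  regs=(0,8,11,13,15,13)

13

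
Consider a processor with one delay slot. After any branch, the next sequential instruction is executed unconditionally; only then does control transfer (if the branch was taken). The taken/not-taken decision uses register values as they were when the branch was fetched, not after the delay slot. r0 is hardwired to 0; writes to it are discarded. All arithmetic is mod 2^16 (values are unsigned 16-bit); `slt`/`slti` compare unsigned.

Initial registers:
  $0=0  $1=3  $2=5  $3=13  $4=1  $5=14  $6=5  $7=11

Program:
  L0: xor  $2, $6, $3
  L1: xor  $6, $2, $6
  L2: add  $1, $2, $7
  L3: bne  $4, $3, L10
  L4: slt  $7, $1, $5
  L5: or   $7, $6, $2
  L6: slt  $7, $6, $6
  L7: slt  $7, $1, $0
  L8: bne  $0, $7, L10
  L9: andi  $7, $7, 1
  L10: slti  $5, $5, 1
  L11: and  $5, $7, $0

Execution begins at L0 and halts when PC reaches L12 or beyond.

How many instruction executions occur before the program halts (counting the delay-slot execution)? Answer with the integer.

  step pc=0: xor  $2, $6, $3  regs=(0,3,8,13,1,14,5,11)
  step pc=1: xor  $6, $2, $6  regs=(0,3,8,13,1,14,13,11)
  step pc=2: add  $1, $2, $7  regs=(0,19,8,13,1,14,13,11)
  step pc=3: bne  $4, $3, L10  cond=T  regs=(0,19,8,13,1,14,13,11)
  step pc=4: slt  $7, $1, $5  regs=(0,19,8,13,1,14,13,0)
  step pc=10: slti  $5, $5, 1  regs=(0,19,8,13,1,0,13,0)
  step pc=11: and  $5, $7, $0  regs=(0,19,8,13,1,0,13,0)

7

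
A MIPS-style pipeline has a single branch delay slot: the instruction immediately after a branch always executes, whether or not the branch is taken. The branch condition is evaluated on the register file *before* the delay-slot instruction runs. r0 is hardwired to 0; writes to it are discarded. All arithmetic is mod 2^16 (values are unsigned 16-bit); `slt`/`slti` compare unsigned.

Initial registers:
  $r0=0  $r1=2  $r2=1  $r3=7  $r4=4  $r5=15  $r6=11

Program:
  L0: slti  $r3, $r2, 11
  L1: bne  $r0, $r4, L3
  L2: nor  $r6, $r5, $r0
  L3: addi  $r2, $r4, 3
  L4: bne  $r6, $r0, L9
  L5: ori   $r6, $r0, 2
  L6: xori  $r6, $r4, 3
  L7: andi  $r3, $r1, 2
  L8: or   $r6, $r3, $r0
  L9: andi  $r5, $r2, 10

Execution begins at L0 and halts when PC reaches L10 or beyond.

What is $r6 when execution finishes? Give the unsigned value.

PC=0  slti  $r3, $r2, 11     | $r0=0 $r1=2 $r2=1 $r3=1 $r4=4 $r5=15 $r6=11
PC=1  bne  $r0, $r4, L3      | $r0=0 $r1=2 $r2=1 $r3=1 $r4=4 $r5=15 $r6=11  [TAKEN]
PC=2  nor  $r6, $r5, $r0     | $r0=0 $r1=2 $r2=1 $r3=1 $r4=4 $r5=15 $r6=65520
PC=3  addi  $r2, $r4, 3      | $r0=0 $r1=2 $r2=7 $r3=1 $r4=4 $r5=15 $r6=65520
PC=4  bne  $r6, $r0, L9      | $r0=0 $r1=2 $r2=7 $r3=1 $r4=4 $r5=15 $r6=65520  [TAKEN]
PC=5  ori   $r6, $r0, 2      | $r0=0 $r1=2 $r2=7 $r3=1 $r4=4 $r5=15 $r6=2
PC=9  andi  $r5, $r2, 10     | $r0=0 $r1=2 $r2=7 $r3=1 $r4=4 $r5=2 $r6=2

2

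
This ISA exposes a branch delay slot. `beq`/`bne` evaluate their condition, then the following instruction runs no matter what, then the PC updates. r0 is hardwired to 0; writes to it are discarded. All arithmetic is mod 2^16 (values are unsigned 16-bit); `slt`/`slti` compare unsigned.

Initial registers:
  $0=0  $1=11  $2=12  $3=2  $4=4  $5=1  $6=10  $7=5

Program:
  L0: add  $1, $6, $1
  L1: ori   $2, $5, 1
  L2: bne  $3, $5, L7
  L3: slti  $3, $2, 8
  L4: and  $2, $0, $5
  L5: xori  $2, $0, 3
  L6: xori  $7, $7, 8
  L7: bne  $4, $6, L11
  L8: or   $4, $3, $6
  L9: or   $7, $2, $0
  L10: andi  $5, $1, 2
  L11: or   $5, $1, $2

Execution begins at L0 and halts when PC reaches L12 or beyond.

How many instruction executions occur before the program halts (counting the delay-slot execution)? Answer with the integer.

PC=0  add  $1, $6, $1        | $0=0 $1=21 $2=12 $3=2 $4=4 $5=1 $6=10 $7=5
PC=1  ori   $2, $5, 1        | $0=0 $1=21 $2=1 $3=2 $4=4 $5=1 $6=10 $7=5
PC=2  bne  $3, $5, L7        | $0=0 $1=21 $2=1 $3=2 $4=4 $5=1 $6=10 $7=5  [TAKEN]
PC=3  slti  $3, $2, 8        | $0=0 $1=21 $2=1 $3=1 $4=4 $5=1 $6=10 $7=5
PC=7  bne  $4, $6, L11       | $0=0 $1=21 $2=1 $3=1 $4=4 $5=1 $6=10 $7=5  [TAKEN]
PC=8  or   $4, $3, $6        | $0=0 $1=21 $2=1 $3=1 $4=11 $5=1 $6=10 $7=5
PC=11 or   $5, $1, $2        | $0=0 $1=21 $2=1 $3=1 $4=11 $5=21 $6=10 $7=5

7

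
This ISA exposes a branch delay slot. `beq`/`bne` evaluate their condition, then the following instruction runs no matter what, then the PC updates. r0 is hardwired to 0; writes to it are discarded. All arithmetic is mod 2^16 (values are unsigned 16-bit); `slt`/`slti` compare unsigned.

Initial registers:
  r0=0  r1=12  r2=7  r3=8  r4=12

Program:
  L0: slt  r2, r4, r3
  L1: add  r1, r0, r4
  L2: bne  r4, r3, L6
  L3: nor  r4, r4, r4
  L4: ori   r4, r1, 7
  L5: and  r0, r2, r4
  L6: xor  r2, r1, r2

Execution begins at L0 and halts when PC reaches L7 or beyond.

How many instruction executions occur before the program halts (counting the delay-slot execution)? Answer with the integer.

[0] slt  r2, r4, r3  →  {r0:0, r1:12, r2:0, r3:8, r4:12}
[1] add  r1, r0, r4  →  {r0:0, r1:12, r2:0, r3:8, r4:12}
[2] bne  r4, r3, L6  →  {r0:0, r1:12, r2:0, r3:8, r4:12}  ⟨branch taken⟩
[3] nor  r4, r4, r4  →  {r0:0, r1:12, r2:0, r3:8, r4:65523}
[6] xor  r2, r1, r2  →  {r0:0, r1:12, r2:12, r3:8, r4:65523}

5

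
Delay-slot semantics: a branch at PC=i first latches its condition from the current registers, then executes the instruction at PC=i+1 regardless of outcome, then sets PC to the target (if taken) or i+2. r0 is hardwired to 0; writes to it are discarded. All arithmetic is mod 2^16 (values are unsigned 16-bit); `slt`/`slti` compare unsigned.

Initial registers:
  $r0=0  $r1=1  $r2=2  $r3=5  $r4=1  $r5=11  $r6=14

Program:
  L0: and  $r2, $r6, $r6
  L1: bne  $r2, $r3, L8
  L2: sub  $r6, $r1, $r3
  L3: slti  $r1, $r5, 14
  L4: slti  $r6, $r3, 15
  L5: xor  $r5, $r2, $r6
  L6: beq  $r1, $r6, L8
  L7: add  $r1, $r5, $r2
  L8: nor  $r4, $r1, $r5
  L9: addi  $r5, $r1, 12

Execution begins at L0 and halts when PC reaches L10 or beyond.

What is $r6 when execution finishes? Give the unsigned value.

65532

  step pc=0: and  $r2, $r6, $r6  regs=(0,1,14,5,1,11,14)
  step pc=1: bne  $r2, $r3, L8  cond=T  regs=(0,1,14,5,1,11,14)
  step pc=2: sub  $r6, $r1, $r3  regs=(0,1,14,5,1,11,65532)
  step pc=8: nor  $r4, $r1, $r5  regs=(0,1,14,5,65524,11,65532)
  step pc=9: addi  $r5, $r1, 12  regs=(0,1,14,5,65524,13,65532)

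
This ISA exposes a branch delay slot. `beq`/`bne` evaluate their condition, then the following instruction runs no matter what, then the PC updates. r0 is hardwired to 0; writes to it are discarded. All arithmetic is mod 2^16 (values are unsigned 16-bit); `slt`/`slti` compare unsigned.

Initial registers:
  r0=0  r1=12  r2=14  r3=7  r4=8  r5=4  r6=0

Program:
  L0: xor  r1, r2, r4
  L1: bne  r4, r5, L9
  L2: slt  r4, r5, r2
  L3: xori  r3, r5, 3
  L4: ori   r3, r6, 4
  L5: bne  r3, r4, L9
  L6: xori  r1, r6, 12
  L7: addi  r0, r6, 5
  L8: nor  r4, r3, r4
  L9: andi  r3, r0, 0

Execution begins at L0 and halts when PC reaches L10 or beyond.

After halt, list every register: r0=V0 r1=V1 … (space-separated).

  step pc=0: xor  r1, r2, r4  regs=(0,6,14,7,8,4,0)
  step pc=1: bne  r4, r5, L9  cond=T  regs=(0,6,14,7,8,4,0)
  step pc=2: slt  r4, r5, r2  regs=(0,6,14,7,1,4,0)
  step pc=9: andi  r3, r0, 0  regs=(0,6,14,0,1,4,0)

r0=0 r1=6 r2=14 r3=0 r4=1 r5=4 r6=0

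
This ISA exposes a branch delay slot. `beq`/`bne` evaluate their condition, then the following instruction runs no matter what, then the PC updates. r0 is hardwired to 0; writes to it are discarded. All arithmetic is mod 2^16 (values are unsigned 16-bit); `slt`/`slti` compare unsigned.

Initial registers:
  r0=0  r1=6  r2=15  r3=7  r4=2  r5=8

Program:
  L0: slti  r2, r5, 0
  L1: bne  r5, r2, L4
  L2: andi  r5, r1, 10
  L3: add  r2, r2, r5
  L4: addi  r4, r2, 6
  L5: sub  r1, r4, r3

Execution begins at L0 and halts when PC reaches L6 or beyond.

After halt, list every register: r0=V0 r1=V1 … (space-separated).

r0=0 r1=65535 r2=0 r3=7 r4=6 r5=2

[0] slti  r2, r5, 0  →  {r0:0, r1:6, r2:0, r3:7, r4:2, r5:8}
[1] bne  r5, r2, L4  →  {r0:0, r1:6, r2:0, r3:7, r4:2, r5:8}  ⟨branch taken⟩
[2] andi  r5, r1, 10  →  {r0:0, r1:6, r2:0, r3:7, r4:2, r5:2}
[4] addi  r4, r2, 6  →  {r0:0, r1:6, r2:0, r3:7, r4:6, r5:2}
[5] sub  r1, r4, r3  →  {r0:0, r1:65535, r2:0, r3:7, r4:6, r5:2}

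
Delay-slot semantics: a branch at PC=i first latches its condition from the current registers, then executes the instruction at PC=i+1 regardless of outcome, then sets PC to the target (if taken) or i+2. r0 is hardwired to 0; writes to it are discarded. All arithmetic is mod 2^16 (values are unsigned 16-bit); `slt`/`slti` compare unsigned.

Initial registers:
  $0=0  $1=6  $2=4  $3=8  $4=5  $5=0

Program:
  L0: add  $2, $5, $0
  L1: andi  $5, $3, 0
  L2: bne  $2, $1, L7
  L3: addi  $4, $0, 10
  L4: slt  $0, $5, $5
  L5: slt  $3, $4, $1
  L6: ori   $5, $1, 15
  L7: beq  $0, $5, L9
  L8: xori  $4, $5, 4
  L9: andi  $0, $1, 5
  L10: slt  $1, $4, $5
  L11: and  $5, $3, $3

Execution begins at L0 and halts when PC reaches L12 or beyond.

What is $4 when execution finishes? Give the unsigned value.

  step pc=0: add  $2, $5, $0  regs=(0,6,0,8,5,0)
  step pc=1: andi  $5, $3, 0  regs=(0,6,0,8,5,0)
  step pc=2: bne  $2, $1, L7  cond=T  regs=(0,6,0,8,5,0)
  step pc=3: addi  $4, $0, 10  regs=(0,6,0,8,10,0)
  step pc=7: beq  $0, $5, L9  cond=T  regs=(0,6,0,8,10,0)
  step pc=8: xori  $4, $5, 4  regs=(0,6,0,8,4,0)
  step pc=9: andi  $0, $1, 5  regs=(0,6,0,8,4,0)
  step pc=10: slt  $1, $4, $5  regs=(0,0,0,8,4,0)
  step pc=11: and  $5, $3, $3  regs=(0,0,0,8,4,8)

4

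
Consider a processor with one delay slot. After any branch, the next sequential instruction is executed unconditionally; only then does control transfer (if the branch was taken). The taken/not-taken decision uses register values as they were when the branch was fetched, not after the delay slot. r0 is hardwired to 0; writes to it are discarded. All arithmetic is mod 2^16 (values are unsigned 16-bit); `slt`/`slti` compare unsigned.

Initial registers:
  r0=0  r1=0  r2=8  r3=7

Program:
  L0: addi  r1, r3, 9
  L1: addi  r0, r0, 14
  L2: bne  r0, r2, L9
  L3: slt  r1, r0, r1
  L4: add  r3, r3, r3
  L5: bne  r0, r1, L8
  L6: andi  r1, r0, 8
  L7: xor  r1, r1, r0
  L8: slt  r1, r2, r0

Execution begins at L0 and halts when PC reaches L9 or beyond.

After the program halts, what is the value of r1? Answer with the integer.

1

  step pc=0: addi  r1, r3, 9  regs=(0,16,8,7)
  step pc=1: addi  r0, r0, 14  regs=(0,16,8,7)
  step pc=2: bne  r0, r2, L9  cond=T  regs=(0,16,8,7)
  step pc=3: slt  r1, r0, r1  regs=(0,1,8,7)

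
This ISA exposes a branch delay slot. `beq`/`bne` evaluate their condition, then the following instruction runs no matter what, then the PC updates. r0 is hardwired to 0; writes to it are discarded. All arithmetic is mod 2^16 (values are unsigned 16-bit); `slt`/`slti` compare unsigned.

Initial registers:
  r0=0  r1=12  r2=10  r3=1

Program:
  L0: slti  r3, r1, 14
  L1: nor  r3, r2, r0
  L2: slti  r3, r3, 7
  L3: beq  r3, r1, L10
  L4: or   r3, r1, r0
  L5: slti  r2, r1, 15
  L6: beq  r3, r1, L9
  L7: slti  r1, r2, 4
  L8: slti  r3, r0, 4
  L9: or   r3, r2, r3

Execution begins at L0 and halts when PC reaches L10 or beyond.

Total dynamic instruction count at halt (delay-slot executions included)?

  step pc=0: slti  r3, r1, 14  regs=(0,12,10,1)
  step pc=1: nor  r3, r2, r0  regs=(0,12,10,65525)
  step pc=2: slti  r3, r3, 7  regs=(0,12,10,0)
  step pc=3: beq  r3, r1, L10  cond=F  regs=(0,12,10,0)
  step pc=4: or   r3, r1, r0  regs=(0,12,10,12)
  step pc=5: slti  r2, r1, 15  regs=(0,12,1,12)
  step pc=6: beq  r3, r1, L9  cond=T  regs=(0,12,1,12)
  step pc=7: slti  r1, r2, 4  regs=(0,1,1,12)
  step pc=9: or   r3, r2, r3  regs=(0,1,1,13)

9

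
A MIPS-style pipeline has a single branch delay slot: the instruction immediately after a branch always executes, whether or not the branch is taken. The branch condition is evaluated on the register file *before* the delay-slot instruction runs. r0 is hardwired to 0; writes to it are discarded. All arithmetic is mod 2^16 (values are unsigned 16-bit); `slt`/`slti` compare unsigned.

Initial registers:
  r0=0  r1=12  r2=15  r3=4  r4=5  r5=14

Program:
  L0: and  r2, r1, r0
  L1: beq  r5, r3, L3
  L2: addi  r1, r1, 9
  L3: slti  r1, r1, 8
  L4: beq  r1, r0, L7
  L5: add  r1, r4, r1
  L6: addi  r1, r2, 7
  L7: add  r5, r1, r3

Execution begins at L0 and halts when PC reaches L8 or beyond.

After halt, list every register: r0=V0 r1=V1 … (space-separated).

r0=0 r1=5 r2=0 r3=4 r4=5 r5=9

#0 and  r2, r1, r0 ; 0/12/0/4/5/14
#1 beq  r5, r3, L3 ; 0/12/0/4/5/14 ; →fallthru
#2 addi  r1, r1, 9 ; 0/21/0/4/5/14
#3 slti  r1, r1, 8 ; 0/0/0/4/5/14
#4 beq  r1, r0, L7 ; 0/0/0/4/5/14 ; →target
#5 add  r1, r4, r1 ; 0/5/0/4/5/14
#7 add  r5, r1, r3 ; 0/5/0/4/5/9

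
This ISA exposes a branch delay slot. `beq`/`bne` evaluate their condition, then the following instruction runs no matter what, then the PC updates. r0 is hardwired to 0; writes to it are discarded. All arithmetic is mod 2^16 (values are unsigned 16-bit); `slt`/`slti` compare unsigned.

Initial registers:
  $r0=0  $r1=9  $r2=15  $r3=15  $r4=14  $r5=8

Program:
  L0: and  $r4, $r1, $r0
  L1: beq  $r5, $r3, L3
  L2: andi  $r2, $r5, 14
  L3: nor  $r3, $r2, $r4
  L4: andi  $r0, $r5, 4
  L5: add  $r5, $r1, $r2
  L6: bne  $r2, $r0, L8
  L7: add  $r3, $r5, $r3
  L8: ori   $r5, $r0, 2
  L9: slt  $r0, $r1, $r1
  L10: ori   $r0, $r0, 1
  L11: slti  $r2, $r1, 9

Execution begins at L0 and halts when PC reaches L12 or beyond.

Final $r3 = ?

8

PC=0  and  $r4, $r1, $r0     | $r0=0 $r1=9 $r2=15 $r3=15 $r4=0 $r5=8
PC=1  beq  $r5, $r3, L3      | $r0=0 $r1=9 $r2=15 $r3=15 $r4=0 $r5=8  [not taken]
PC=2  andi  $r2, $r5, 14     | $r0=0 $r1=9 $r2=8 $r3=15 $r4=0 $r5=8
PC=3  nor  $r3, $r2, $r4     | $r0=0 $r1=9 $r2=8 $r3=65527 $r4=0 $r5=8
PC=4  andi  $r0, $r5, 4      | $r0=0 $r1=9 $r2=8 $r3=65527 $r4=0 $r5=8
PC=5  add  $r5, $r1, $r2     | $r0=0 $r1=9 $r2=8 $r3=65527 $r4=0 $r5=17
PC=6  bne  $r2, $r0, L8      | $r0=0 $r1=9 $r2=8 $r3=65527 $r4=0 $r5=17  [TAKEN]
PC=7  add  $r3, $r5, $r3     | $r0=0 $r1=9 $r2=8 $r3=8 $r4=0 $r5=17
PC=8  ori   $r5, $r0, 2      | $r0=0 $r1=9 $r2=8 $r3=8 $r4=0 $r5=2
PC=9  slt  $r0, $r1, $r1     | $r0=0 $r1=9 $r2=8 $r3=8 $r4=0 $r5=2
PC=10 ori   $r0, $r0, 1      | $r0=0 $r1=9 $r2=8 $r3=8 $r4=0 $r5=2
PC=11 slti  $r2, $r1, 9      | $r0=0 $r1=9 $r2=0 $r3=8 $r4=0 $r5=2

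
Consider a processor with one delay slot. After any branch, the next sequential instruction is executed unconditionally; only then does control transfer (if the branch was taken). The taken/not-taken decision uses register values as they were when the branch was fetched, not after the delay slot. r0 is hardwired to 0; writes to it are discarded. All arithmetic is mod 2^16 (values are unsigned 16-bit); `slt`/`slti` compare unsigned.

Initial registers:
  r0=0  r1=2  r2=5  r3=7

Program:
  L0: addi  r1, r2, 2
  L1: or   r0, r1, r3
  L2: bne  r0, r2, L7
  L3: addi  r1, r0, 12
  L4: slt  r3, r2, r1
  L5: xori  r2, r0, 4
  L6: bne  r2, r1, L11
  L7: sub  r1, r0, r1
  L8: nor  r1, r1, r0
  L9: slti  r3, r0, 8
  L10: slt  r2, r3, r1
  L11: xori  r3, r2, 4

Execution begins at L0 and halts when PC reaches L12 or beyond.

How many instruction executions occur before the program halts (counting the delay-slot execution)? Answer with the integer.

PC=0  addi  r1, r2, 2        | r0=0 r1=7 r2=5 r3=7
PC=1  or   r0, r1, r3        | r0=0 r1=7 r2=5 r3=7
PC=2  bne  r0, r2, L7        | r0=0 r1=7 r2=5 r3=7  [TAKEN]
PC=3  addi  r1, r0, 12       | r0=0 r1=12 r2=5 r3=7
PC=7  sub  r1, r0, r1        | r0=0 r1=65524 r2=5 r3=7
PC=8  nor  r1, r1, r0        | r0=0 r1=11 r2=5 r3=7
PC=9  slti  r3, r0, 8        | r0=0 r1=11 r2=5 r3=1
PC=10 slt  r2, r3, r1        | r0=0 r1=11 r2=1 r3=1
PC=11 xori  r3, r2, 4        | r0=0 r1=11 r2=1 r3=5

9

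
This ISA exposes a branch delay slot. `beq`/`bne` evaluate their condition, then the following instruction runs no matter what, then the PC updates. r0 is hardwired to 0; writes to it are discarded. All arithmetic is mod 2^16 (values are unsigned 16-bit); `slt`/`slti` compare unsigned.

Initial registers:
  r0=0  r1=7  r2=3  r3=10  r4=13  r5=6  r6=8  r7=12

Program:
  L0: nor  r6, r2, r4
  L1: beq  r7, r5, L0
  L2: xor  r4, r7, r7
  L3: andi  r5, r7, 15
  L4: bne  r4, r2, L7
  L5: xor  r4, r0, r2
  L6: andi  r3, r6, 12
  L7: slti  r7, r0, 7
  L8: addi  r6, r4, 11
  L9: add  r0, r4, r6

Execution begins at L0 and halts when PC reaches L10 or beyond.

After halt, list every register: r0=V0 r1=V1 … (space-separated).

r0=0 r1=7 r2=3 r3=10 r4=3 r5=12 r6=14 r7=1

PC=0  nor  r6, r2, r4        | r0=0 r1=7 r2=3 r3=10 r4=13 r5=6 r6=65520 r7=12
PC=1  beq  r7, r5, L0        | r0=0 r1=7 r2=3 r3=10 r4=13 r5=6 r6=65520 r7=12  [not taken]
PC=2  xor  r4, r7, r7        | r0=0 r1=7 r2=3 r3=10 r4=0 r5=6 r6=65520 r7=12
PC=3  andi  r5, r7, 15       | r0=0 r1=7 r2=3 r3=10 r4=0 r5=12 r6=65520 r7=12
PC=4  bne  r4, r2, L7        | r0=0 r1=7 r2=3 r3=10 r4=0 r5=12 r6=65520 r7=12  [TAKEN]
PC=5  xor  r4, r0, r2        | r0=0 r1=7 r2=3 r3=10 r4=3 r5=12 r6=65520 r7=12
PC=7  slti  r7, r0, 7        | r0=0 r1=7 r2=3 r3=10 r4=3 r5=12 r6=65520 r7=1
PC=8  addi  r6, r4, 11       | r0=0 r1=7 r2=3 r3=10 r4=3 r5=12 r6=14 r7=1
PC=9  add  r0, r4, r6        | r0=0 r1=7 r2=3 r3=10 r4=3 r5=12 r6=14 r7=1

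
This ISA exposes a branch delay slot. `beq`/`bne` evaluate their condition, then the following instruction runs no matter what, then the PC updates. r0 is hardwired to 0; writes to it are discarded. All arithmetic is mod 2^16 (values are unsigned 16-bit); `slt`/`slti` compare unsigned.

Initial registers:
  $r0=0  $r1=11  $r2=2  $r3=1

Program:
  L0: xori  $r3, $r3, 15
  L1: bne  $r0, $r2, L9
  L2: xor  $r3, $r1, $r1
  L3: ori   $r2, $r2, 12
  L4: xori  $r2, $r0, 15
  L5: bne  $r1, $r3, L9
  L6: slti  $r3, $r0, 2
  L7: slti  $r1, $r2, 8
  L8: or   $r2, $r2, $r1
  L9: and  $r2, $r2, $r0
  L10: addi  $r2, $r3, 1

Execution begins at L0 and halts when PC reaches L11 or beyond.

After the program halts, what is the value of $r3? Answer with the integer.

[0] xori  $r3, $r3, 15  →  {$r0:0, $r1:11, $r2:2, $r3:14}
[1] bne  $r0, $r2, L9  →  {$r0:0, $r1:11, $r2:2, $r3:14}  ⟨branch taken⟩
[2] xor  $r3, $r1, $r1  →  {$r0:0, $r1:11, $r2:2, $r3:0}
[9] and  $r2, $r2, $r0  →  {$r0:0, $r1:11, $r2:0, $r3:0}
[10] addi  $r2, $r3, 1  →  {$r0:0, $r1:11, $r2:1, $r3:0}

0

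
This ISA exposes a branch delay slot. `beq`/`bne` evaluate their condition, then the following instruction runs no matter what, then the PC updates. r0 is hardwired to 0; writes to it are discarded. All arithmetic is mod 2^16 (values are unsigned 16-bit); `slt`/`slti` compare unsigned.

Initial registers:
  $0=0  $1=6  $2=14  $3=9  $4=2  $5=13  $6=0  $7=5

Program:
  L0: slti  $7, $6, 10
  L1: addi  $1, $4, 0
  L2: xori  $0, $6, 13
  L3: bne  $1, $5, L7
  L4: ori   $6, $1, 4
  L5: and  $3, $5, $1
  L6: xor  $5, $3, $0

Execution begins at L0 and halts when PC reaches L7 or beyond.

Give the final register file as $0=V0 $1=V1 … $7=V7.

#0 slti  $7, $6, 10 ; 0/6/14/9/2/13/0/1
#1 addi  $1, $4, 0 ; 0/2/14/9/2/13/0/1
#2 xori  $0, $6, 13 ; 0/2/14/9/2/13/0/1
#3 bne  $1, $5, L7 ; 0/2/14/9/2/13/0/1 ; →target
#4 ori   $6, $1, 4 ; 0/2/14/9/2/13/6/1

$0=0 $1=2 $2=14 $3=9 $4=2 $5=13 $6=6 $7=1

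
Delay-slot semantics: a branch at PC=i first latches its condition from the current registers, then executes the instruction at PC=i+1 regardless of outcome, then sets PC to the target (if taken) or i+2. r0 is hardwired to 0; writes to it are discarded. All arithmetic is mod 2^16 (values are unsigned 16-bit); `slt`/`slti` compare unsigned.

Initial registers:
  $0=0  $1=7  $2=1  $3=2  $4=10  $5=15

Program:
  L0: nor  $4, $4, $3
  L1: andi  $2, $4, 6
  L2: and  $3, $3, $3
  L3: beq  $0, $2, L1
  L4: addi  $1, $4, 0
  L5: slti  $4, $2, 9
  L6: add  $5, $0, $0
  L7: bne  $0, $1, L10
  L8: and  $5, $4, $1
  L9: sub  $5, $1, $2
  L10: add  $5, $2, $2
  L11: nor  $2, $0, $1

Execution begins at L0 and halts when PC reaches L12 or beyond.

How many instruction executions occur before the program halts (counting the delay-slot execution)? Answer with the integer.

11

[0] nor  $4, $4, $3  →  {$0:0, $1:7, $2:1, $3:2, $4:65525, $5:15}
[1] andi  $2, $4, 6  →  {$0:0, $1:7, $2:4, $3:2, $4:65525, $5:15}
[2] and  $3, $3, $3  →  {$0:0, $1:7, $2:4, $3:2, $4:65525, $5:15}
[3] beq  $0, $2, L1  →  {$0:0, $1:7, $2:4, $3:2, $4:65525, $5:15}  ⟨branch fallthrough⟩
[4] addi  $1, $4, 0  →  {$0:0, $1:65525, $2:4, $3:2, $4:65525, $5:15}
[5] slti  $4, $2, 9  →  {$0:0, $1:65525, $2:4, $3:2, $4:1, $5:15}
[6] add  $5, $0, $0  →  {$0:0, $1:65525, $2:4, $3:2, $4:1, $5:0}
[7] bne  $0, $1, L10  →  {$0:0, $1:65525, $2:4, $3:2, $4:1, $5:0}  ⟨branch taken⟩
[8] and  $5, $4, $1  →  {$0:0, $1:65525, $2:4, $3:2, $4:1, $5:1}
[10] add  $5, $2, $2  →  {$0:0, $1:65525, $2:4, $3:2, $4:1, $5:8}
[11] nor  $2, $0, $1  →  {$0:0, $1:65525, $2:10, $3:2, $4:1, $5:8}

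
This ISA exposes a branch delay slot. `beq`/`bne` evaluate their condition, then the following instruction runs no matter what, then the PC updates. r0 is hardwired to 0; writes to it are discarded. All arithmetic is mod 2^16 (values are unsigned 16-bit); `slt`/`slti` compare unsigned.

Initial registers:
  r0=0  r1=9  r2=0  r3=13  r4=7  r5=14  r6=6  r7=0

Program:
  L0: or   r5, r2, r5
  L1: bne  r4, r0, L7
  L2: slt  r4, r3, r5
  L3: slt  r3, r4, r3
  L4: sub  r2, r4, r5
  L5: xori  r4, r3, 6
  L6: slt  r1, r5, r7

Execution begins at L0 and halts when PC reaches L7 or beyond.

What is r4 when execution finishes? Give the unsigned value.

1

[0] or   r5, r2, r5  →  {r0:0, r1:9, r2:0, r3:13, r4:7, r5:14, r6:6, r7:0}
[1] bne  r4, r0, L7  →  {r0:0, r1:9, r2:0, r3:13, r4:7, r5:14, r6:6, r7:0}  ⟨branch taken⟩
[2] slt  r4, r3, r5  →  {r0:0, r1:9, r2:0, r3:13, r4:1, r5:14, r6:6, r7:0}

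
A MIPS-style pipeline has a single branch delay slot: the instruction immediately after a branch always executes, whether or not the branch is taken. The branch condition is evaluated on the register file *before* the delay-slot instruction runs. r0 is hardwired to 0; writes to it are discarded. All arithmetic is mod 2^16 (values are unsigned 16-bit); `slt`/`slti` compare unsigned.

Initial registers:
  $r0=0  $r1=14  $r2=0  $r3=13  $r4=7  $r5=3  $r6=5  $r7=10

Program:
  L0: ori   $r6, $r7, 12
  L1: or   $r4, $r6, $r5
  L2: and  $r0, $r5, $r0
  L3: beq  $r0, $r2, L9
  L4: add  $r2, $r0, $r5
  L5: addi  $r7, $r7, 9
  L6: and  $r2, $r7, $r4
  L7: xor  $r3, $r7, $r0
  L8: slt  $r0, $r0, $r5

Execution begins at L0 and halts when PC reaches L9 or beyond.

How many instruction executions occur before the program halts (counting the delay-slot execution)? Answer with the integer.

5

[0] ori   $r6, $r7, 12  →  {$r0:0, $r1:14, $r2:0, $r3:13, $r4:7, $r5:3, $r6:14, $r7:10}
[1] or   $r4, $r6, $r5  →  {$r0:0, $r1:14, $r2:0, $r3:13, $r4:15, $r5:3, $r6:14, $r7:10}
[2] and  $r0, $r5, $r0  →  {$r0:0, $r1:14, $r2:0, $r3:13, $r4:15, $r5:3, $r6:14, $r7:10}
[3] beq  $r0, $r2, L9  →  {$r0:0, $r1:14, $r2:0, $r3:13, $r4:15, $r5:3, $r6:14, $r7:10}  ⟨branch taken⟩
[4] add  $r2, $r0, $r5  →  {$r0:0, $r1:14, $r2:3, $r3:13, $r4:15, $r5:3, $r6:14, $r7:10}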